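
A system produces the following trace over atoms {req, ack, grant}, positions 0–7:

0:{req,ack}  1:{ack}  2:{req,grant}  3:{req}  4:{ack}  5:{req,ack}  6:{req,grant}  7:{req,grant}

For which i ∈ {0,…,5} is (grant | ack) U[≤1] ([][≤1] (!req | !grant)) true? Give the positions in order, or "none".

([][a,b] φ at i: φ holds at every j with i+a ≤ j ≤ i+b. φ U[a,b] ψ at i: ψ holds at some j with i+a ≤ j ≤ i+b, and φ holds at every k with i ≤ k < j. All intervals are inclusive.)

0, 2, 3, 4

Evaluate at each i in [0,5]:
  i=0: ✓ (rhs at j=0)
  i=1: ✗ (no rhs in [1,2])
  i=2: ✓ (rhs at j=3; lhs holds on [2,2])
  i=3: ✓ (rhs at j=3)
  i=4: ✓ (rhs at j=4)
  i=5: ✗ (no rhs in [5,6])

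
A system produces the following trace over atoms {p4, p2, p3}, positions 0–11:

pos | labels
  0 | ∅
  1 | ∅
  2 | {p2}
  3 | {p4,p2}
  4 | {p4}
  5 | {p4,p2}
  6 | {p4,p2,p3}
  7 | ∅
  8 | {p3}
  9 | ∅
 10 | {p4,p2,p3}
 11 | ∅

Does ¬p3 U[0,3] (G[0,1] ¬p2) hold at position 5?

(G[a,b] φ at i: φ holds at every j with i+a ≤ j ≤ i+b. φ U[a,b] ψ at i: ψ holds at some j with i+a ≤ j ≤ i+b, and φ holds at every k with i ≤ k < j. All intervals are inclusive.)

Does not hold

Need some j in [5,8] with G[0,1] ¬p2, and ¬p3 at every k in [5,j-1].
  j=5: G[0,1] ¬p2 — fails at 5.
  j=6: G[0,1] ¬p2 — fails at 6.
  j=7: G[0,1] ¬p2 holds, but ¬p3 fails at k=6 → not this j.
  j=8: G[0,1] ¬p2 holds, but ¬p3 fails at k=6 → not this j.
No j in the window works → until fails.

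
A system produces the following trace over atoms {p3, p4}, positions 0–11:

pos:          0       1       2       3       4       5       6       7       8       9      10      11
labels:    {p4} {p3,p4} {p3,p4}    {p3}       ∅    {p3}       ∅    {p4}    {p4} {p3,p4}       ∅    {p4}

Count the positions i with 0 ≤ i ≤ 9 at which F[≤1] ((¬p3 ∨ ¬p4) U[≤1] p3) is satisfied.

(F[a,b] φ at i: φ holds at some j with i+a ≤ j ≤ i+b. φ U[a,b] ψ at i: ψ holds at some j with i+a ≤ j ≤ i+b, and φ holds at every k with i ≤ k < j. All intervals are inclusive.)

Evaluate at each i in [0,9]:
  i=0: ✓ (witness j=0)
  i=1: ✓ (witness j=1)
  i=2: ✓ (witness j=2)
  i=3: ✓ (witness j=3)
  i=4: ✓ (witness j=4)
  i=5: ✓ (witness j=5)
  i=6: ✗ (none in [6,7])
  i=7: ✓ (witness j=8)
  i=8: ✓ (witness j=8)
  i=9: ✓ (witness j=9)
Positions where it holds: {0, 1, 2, 3, 4, 5, 7, 8, 9} → 9.

9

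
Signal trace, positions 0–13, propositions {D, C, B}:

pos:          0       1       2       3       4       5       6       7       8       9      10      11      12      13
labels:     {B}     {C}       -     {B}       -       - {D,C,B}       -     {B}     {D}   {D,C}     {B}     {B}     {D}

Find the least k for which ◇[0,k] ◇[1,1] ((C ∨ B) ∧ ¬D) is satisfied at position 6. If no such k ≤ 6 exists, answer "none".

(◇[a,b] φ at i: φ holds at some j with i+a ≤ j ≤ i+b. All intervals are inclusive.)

Scan j = 6,7,… for ◇[1,1] ((C ∨ B) ∧ ¬D):
  j=6: fails
  j=7: holds
First hit at j=7, so smallest k = 7-6 = 1.

1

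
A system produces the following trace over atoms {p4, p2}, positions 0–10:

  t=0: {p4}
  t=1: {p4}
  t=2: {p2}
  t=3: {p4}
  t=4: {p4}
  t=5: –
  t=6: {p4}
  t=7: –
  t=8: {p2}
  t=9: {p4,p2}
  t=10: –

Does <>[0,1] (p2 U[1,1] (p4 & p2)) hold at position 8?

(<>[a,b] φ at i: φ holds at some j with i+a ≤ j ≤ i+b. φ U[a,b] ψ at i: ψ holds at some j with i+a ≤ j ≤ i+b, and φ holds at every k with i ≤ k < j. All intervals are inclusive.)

Check (p2 U[1,1] (p4 & p2)) at each j in [8,9]:
  j=8: holds
  j=9: fails
Found at j=8 → formula holds.

Holds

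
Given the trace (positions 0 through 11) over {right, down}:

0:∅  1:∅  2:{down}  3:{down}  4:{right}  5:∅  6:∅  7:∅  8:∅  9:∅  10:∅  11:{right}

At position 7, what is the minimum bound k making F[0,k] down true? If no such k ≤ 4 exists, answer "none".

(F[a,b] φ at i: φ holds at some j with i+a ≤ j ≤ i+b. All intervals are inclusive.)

none

Scan j = 7,8,… for down:
  j=7: fails
  j=8: fails
  j=9: fails
  j=10: fails
  j=11: fails
No j in [7,11] satisfies it → none.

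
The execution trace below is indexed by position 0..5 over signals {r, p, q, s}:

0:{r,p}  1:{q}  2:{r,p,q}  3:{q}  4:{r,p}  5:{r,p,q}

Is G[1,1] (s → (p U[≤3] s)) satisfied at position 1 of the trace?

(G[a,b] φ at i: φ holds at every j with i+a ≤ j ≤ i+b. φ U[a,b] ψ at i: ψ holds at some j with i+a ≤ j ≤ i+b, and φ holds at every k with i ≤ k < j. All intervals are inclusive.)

Yes

Check (s → (p U[≤3] s)) at every j in [2,2]:
  j=2: antecedent false → ✓
All positions satisfy it → formula holds.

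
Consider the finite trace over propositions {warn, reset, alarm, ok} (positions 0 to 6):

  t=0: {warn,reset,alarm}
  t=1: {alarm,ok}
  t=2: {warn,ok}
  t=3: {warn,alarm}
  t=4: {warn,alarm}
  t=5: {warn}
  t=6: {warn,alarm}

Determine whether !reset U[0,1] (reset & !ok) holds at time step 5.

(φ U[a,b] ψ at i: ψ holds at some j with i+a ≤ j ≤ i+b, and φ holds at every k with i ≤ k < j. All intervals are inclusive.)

False

Need some j in [5,6] with (reset & !ok), and !reset at every k in [5,j-1].
  j=5: (reset & !ok) false.
  j=6: (reset & !ok) false.
No j in the window works → until fails.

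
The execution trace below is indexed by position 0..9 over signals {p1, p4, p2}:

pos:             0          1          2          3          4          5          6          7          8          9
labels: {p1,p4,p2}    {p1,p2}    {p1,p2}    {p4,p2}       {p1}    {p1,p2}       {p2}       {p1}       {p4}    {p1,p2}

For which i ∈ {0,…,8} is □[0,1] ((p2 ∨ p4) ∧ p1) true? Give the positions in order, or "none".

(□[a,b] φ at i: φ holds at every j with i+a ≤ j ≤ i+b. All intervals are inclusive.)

Evaluate at each i in [0,8]:
  i=0: ✓ (all of [0,1])
  i=1: ✓ (all of [1,2])
  i=2: ✗ (fails at j=3)
  i=3: ✗ (fails at j=3)
  i=4: ✗ (fails at j=4)
  i=5: ✗ (fails at j=6)
  i=6: ✗ (fails at j=6)
  i=7: ✗ (fails at j=7)
  i=8: ✗ (fails at j=8)

0, 1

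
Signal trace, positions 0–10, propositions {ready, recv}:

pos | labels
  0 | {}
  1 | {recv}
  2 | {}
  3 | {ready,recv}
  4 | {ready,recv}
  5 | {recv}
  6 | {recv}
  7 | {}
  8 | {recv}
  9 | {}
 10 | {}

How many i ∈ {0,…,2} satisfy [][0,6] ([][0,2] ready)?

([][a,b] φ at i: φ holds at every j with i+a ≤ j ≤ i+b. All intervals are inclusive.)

0

Evaluate at each i in [0,2]:
  i=0: ✗ (fails at j=0)
  i=1: ✗ (fails at j=1)
  i=2: ✗ (fails at j=2)
Positions where it holds: {} → 0.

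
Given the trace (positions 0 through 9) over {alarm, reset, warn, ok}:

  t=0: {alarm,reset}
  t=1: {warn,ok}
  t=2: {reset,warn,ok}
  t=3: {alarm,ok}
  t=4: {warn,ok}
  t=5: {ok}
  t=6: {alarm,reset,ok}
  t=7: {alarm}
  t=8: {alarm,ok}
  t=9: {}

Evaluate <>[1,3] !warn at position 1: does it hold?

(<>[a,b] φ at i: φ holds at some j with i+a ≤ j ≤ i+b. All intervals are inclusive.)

True

Check !warn at each j in [2,4]:
  j=2: false
  j=3: true
  j=4: false
Found at j=3 → formula holds.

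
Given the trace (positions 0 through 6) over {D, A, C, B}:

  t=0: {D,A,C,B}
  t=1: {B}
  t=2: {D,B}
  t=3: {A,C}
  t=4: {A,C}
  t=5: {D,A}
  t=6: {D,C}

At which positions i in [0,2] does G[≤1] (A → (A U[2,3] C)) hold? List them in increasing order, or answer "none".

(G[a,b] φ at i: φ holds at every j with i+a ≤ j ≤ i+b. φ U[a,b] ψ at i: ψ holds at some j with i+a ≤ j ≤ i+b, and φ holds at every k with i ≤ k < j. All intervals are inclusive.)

1, 2

Evaluate at each i in [0,2]:
  i=0: ✗ (fails at j=0)
  i=1: ✓ (all of [1,2])
  i=2: ✓ (all of [2,3])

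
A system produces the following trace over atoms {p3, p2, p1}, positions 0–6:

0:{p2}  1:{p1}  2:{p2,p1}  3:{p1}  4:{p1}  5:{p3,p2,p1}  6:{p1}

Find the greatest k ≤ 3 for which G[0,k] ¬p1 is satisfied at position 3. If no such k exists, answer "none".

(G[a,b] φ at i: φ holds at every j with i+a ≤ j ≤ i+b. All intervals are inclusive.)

none

¬p1 must hold from j=3 onward; find where it first fails.
  j=3: fails → no k works.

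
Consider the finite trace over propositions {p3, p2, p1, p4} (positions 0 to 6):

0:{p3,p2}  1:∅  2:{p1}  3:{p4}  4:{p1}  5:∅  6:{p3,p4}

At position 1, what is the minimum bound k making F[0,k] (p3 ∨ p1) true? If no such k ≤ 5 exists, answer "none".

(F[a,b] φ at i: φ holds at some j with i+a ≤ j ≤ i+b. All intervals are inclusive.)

Scan j = 1,2,… for (p3 ∨ p1):
  j=1: fails
  j=2: holds
First hit at j=2, so smallest k = 2-1 = 1.

1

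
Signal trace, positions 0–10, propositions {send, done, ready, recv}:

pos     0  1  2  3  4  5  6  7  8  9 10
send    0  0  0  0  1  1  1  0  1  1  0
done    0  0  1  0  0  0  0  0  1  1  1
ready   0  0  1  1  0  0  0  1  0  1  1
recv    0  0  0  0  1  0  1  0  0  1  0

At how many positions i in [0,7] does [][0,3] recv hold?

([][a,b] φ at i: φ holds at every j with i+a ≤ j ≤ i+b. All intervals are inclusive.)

Evaluate at each i in [0,7]:
  i=0: ✗ (fails at j=0)
  i=1: ✗ (fails at j=1)
  i=2: ✗ (fails at j=2)
  i=3: ✗ (fails at j=3)
  i=4: ✗ (fails at j=5)
  i=5: ✗ (fails at j=5)
  i=6: ✗ (fails at j=7)
  i=7: ✗ (fails at j=7)
Positions where it holds: {} → 0.

0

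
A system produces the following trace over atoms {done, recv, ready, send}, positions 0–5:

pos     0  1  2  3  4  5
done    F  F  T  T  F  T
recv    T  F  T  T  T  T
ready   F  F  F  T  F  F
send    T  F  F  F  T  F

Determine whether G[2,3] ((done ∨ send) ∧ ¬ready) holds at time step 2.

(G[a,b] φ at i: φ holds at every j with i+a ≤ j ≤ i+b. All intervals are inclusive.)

Holds

Check ((done ∨ send) ∧ ¬ready) at every j in [4,5]:
  j=4: true
  j=5: true
All positions satisfy it → formula holds.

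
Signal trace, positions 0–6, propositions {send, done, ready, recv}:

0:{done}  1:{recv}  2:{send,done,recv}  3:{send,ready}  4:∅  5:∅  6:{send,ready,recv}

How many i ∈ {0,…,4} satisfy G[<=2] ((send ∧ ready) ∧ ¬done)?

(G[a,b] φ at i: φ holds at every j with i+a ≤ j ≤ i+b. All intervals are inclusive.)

Evaluate at each i in [0,4]:
  i=0: ✗ (fails at j=0)
  i=1: ✗ (fails at j=1)
  i=2: ✗ (fails at j=2)
  i=3: ✗ (fails at j=4)
  i=4: ✗ (fails at j=4)
Positions where it holds: {} → 0.

0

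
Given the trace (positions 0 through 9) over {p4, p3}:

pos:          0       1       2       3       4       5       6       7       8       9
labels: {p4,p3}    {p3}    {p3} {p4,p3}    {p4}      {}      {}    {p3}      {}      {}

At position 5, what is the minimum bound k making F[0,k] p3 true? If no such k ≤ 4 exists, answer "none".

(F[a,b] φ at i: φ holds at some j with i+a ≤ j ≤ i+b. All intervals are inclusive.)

Scan j = 5,6,… for p3:
  j=5: fails
  j=6: fails
  j=7: holds
First hit at j=7, so smallest k = 7-5 = 2.

2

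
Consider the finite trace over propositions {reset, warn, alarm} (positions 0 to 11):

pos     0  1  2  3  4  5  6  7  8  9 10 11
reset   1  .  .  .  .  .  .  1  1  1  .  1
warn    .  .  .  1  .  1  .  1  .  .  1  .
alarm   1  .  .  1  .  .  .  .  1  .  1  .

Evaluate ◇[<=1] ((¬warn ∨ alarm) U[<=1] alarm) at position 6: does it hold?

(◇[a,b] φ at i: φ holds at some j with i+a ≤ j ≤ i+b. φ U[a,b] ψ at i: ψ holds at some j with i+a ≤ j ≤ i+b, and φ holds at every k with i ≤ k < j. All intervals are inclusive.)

False

Check ((¬warn ∨ alarm) U[<=1] alarm) at each j in [6,7]:
  j=6: fails
  j=7: fails
No position in the window satisfies it → formula fails.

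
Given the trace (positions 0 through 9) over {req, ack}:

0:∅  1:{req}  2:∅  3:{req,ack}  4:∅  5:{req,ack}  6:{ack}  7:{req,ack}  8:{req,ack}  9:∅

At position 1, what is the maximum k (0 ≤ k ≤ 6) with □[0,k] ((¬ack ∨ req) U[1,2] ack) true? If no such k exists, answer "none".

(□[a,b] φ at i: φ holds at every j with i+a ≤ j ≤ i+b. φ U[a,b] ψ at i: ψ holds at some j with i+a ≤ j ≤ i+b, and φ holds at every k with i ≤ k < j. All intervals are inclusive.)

((¬ack ∨ req) U[1,2] ack) must hold from j=1 onward; find where it first fails.
  j=1: holds
  j=2: holds
  j=3: holds
  j=4: holds
  j=5: holds
  j=6: fails
Holds on [1,5], so largest k = 4.

4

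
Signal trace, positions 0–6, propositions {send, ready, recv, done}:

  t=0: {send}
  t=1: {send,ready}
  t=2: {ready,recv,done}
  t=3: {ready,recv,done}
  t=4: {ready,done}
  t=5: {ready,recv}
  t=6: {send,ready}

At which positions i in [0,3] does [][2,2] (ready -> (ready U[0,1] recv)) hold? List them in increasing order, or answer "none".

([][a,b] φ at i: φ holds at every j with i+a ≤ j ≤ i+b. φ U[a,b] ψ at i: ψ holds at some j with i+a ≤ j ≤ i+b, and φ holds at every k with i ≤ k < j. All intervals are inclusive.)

Evaluate at each i in [0,3]:
  i=0: ✓ (all of [2,2])
  i=1: ✓ (all of [3,3])
  i=2: ✓ (all of [4,4])
  i=3: ✓ (all of [5,5])

0, 1, 2, 3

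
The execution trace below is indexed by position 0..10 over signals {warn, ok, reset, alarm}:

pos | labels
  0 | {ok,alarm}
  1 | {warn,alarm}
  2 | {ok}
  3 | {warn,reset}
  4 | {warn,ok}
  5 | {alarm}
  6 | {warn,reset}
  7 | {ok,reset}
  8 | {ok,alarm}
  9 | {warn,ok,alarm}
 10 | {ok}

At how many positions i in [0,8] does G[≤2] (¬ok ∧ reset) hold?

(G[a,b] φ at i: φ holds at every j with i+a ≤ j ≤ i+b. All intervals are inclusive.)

Evaluate at each i in [0,8]:
  i=0: ✗ (fails at j=0)
  i=1: ✗ (fails at j=1)
  i=2: ✗ (fails at j=2)
  i=3: ✗ (fails at j=4)
  i=4: ✗ (fails at j=4)
  i=5: ✗ (fails at j=5)
  i=6: ✗ (fails at j=7)
  i=7: ✗ (fails at j=7)
  i=8: ✗ (fails at j=8)
Positions where it holds: {} → 0.

0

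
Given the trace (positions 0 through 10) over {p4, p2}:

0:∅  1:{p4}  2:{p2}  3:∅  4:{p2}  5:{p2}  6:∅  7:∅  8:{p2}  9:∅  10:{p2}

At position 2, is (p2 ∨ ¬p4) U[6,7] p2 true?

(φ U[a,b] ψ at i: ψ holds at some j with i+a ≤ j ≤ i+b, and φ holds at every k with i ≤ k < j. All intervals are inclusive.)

Need some j in [8,9] with p2, and (p2 ∨ ¬p4) at every k in [2,j-1].
  j=8: p2 holds; (p2 ∨ ¬p4) holds at every k in [2,7] → satisfied.

Yes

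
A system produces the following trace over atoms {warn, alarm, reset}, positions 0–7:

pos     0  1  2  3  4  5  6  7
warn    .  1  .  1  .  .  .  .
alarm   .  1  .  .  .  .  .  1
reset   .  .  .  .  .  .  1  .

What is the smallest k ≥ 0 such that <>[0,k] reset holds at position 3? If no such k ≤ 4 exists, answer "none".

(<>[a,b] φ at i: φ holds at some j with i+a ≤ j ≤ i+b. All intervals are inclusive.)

3

Scan j = 3,4,… for reset:
  j=3: fails
  j=4: fails
  j=5: fails
  j=6: holds
First hit at j=6, so smallest k = 6-3 = 3.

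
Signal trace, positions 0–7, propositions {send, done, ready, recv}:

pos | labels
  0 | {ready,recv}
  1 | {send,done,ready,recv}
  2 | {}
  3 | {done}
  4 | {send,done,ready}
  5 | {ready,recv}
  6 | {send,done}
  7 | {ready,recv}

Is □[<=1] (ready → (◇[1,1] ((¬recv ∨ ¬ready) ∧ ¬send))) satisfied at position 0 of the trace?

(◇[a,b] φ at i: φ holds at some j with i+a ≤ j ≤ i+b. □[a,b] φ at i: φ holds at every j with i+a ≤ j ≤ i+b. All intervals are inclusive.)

Check (ready → (◇[1,1] ((¬recv ∨ ¬ready) ∧ ¬send))) at every j in [0,1]:
  j=0: antecedent true; consequent fails (none in [1,1]) → ✗
  j=1: antecedent true; consequent holds (witness at 2) → ✓
Fails at j=0 → formula fails.

No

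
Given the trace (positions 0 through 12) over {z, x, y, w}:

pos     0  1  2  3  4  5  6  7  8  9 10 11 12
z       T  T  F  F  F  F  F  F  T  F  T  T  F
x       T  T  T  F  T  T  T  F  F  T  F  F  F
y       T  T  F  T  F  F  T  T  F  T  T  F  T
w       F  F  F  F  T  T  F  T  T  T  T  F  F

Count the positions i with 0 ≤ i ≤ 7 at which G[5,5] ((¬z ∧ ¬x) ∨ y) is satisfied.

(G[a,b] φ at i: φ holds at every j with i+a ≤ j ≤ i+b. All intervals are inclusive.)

Evaluate at each i in [0,7]:
  i=0: ✗ (fails at j=5)
  i=1: ✓ (all of [6,6])
  i=2: ✓ (all of [7,7])
  i=3: ✗ (fails at j=8)
  i=4: ✓ (all of [9,9])
  i=5: ✓ (all of [10,10])
  i=6: ✗ (fails at j=11)
  i=7: ✓ (all of [12,12])
Positions where it holds: {1, 2, 4, 5, 7} → 5.

5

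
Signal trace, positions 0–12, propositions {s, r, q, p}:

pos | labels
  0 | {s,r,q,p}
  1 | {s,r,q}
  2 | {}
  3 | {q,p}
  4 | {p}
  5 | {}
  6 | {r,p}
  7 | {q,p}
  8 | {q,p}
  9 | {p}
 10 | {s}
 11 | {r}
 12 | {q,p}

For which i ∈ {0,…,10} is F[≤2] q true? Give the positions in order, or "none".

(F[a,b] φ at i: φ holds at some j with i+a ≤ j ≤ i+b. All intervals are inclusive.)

0, 1, 2, 3, 5, 6, 7, 8, 10

Evaluate at each i in [0,10]:
  i=0: ✓ (witness j=0)
  i=1: ✓ (witness j=1)
  i=2: ✓ (witness j=3)
  i=3: ✓ (witness j=3)
  i=4: ✗ (none in [4,6])
  i=5: ✓ (witness j=7)
  i=6: ✓ (witness j=7)
  i=7: ✓ (witness j=7)
  i=8: ✓ (witness j=8)
  i=9: ✗ (none in [9,11])
  i=10: ✓ (witness j=12)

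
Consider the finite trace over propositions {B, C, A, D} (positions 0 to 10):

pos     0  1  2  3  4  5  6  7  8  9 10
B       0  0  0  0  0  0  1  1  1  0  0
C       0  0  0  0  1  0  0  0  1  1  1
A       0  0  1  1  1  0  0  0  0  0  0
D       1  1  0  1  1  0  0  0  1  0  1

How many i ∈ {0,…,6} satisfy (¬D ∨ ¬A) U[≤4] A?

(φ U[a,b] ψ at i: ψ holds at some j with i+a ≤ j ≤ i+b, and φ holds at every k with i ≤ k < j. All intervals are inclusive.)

Evaluate at each i in [0,6]:
  i=0: ✓ (rhs at j=2; lhs holds on [0,1])
  i=1: ✓ (rhs at j=2; lhs holds on [1,1])
  i=2: ✓ (rhs at j=2)
  i=3: ✓ (rhs at j=3)
  i=4: ✓ (rhs at j=4)
  i=5: ✗ (no rhs in [5,9])
  i=6: ✗ (no rhs in [6,10])
Positions where it holds: {0, 1, 2, 3, 4} → 5.

5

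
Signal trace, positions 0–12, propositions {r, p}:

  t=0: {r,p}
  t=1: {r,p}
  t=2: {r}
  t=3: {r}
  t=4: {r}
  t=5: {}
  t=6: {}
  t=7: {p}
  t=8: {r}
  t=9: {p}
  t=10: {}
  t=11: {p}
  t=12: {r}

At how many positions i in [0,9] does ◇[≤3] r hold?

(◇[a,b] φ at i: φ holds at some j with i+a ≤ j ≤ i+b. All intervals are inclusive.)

10

Evaluate at each i in [0,9]:
  i=0: ✓ (witness j=0)
  i=1: ✓ (witness j=1)
  i=2: ✓ (witness j=2)
  i=3: ✓ (witness j=3)
  i=4: ✓ (witness j=4)
  i=5: ✓ (witness j=8)
  i=6: ✓ (witness j=8)
  i=7: ✓ (witness j=8)
  i=8: ✓ (witness j=8)
  i=9: ✓ (witness j=12)
Positions where it holds: {0, 1, 2, 3, 4, 5, 6, 7, 8, 9} → 10.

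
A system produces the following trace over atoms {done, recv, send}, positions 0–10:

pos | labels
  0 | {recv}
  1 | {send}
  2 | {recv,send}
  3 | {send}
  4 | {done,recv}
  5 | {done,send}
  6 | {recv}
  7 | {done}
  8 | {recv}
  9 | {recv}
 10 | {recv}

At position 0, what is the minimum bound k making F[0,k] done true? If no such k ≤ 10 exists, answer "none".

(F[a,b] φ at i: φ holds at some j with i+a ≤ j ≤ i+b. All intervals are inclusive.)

4

Scan j = 0,1,… for done:
  j=0: fails
  j=1: fails
  j=2: fails
  j=3: fails
  j=4: holds
First hit at j=4, so smallest k = 4-0 = 4.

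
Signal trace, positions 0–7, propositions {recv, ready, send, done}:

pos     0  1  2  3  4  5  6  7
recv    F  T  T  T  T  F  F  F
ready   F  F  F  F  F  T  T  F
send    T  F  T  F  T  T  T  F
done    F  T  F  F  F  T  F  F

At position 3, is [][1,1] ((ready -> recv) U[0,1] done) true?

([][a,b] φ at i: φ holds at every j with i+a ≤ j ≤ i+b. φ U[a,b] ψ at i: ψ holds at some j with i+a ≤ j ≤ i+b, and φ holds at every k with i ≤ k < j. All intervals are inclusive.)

Check ((ready -> recv) U[0,1] done) at every j in [4,4]:
  j=4: holds
All positions satisfy it → formula holds.

Yes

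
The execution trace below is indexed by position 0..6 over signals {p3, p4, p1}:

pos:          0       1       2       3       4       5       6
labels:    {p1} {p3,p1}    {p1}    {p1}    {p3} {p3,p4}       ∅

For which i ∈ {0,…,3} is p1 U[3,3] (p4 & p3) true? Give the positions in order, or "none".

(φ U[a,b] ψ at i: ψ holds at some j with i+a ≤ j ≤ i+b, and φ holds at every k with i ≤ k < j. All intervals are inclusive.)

none

Evaluate at each i in [0,3]:
  i=0: ✗ (no rhs in [3,3])
  i=1: ✗ (no rhs in [4,4])
  i=2: ✗ (lhs fails at k=4 before rhs at j=5)
  i=3: ✗ (no rhs in [6,6])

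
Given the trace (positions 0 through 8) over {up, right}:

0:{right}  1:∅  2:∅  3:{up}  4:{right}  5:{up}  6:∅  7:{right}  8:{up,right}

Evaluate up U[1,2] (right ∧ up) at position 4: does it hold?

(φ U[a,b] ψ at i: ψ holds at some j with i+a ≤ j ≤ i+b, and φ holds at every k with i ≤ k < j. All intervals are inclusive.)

Need some j in [5,6] with (right ∧ up), and up at every k in [4,j-1].
  j=5: (right ∧ up) false.
  j=6: (right ∧ up) false.
No j in the window works → until fails.

No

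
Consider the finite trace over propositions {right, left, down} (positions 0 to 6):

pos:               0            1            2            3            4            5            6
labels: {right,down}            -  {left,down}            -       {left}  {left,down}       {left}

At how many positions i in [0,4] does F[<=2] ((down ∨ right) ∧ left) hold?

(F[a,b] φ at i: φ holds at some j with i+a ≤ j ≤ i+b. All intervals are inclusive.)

5

Evaluate at each i in [0,4]:
  i=0: ✓ (witness j=2)
  i=1: ✓ (witness j=2)
  i=2: ✓ (witness j=2)
  i=3: ✓ (witness j=5)
  i=4: ✓ (witness j=5)
Positions where it holds: {0, 1, 2, 3, 4} → 5.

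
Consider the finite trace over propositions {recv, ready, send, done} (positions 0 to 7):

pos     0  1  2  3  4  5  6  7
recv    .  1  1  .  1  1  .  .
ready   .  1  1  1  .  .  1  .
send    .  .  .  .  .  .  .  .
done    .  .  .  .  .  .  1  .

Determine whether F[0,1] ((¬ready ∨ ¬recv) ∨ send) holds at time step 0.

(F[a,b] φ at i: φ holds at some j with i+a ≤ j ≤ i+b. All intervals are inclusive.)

Check ((¬ready ∨ ¬recv) ∨ send) at each j in [0,1]:
  j=0: true
  j=1: false
Found at j=0 → formula holds.

Yes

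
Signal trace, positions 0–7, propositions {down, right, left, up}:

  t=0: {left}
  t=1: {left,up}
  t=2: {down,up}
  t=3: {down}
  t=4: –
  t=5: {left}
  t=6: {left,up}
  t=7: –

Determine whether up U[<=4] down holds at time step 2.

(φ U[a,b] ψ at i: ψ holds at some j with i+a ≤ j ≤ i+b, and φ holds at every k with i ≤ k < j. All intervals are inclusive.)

Need some j in [2,6] with down, and up at every k in [2,j-1].
  j=2: down holds; no prefix to check → satisfied.

Yes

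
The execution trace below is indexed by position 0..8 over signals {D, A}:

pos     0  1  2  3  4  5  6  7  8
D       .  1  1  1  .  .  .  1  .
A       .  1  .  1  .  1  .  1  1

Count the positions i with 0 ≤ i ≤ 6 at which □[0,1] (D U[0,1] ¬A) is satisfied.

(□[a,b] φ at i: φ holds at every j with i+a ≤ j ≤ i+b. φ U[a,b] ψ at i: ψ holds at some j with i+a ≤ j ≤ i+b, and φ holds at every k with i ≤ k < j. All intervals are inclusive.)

4

Evaluate at each i in [0,6]:
  i=0: ✓ (all of [0,1])
  i=1: ✓ (all of [1,2])
  i=2: ✓ (all of [2,3])
  i=3: ✓ (all of [3,4])
  i=4: ✗ (fails at j=5)
  i=5: ✗ (fails at j=5)
  i=6: ✗ (fails at j=7)
Positions where it holds: {0, 1, 2, 3} → 4.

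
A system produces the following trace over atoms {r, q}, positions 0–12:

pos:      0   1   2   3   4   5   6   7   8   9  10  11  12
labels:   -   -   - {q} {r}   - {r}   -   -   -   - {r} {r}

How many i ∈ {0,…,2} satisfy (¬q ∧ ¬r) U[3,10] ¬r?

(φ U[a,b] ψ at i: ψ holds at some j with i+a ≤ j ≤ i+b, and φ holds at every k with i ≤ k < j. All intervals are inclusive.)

1

Evaluate at each i in [0,2]:
  i=0: ✓ (rhs at j=3; lhs holds on [0,2])
  i=1: ✗ (lhs fails at k=3 before rhs at j=5)
  i=2: ✗ (lhs fails at k=3 before rhs at j=5)
Positions where it holds: {0} → 1.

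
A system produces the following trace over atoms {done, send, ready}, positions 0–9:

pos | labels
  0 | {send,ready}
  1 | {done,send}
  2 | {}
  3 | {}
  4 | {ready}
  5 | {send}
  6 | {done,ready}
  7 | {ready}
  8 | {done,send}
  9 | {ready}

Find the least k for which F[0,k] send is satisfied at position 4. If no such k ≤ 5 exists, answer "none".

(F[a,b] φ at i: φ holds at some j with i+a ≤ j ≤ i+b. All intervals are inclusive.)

1

Scan j = 4,5,… for send:
  j=4: fails
  j=5: holds
First hit at j=5, so smallest k = 5-4 = 1.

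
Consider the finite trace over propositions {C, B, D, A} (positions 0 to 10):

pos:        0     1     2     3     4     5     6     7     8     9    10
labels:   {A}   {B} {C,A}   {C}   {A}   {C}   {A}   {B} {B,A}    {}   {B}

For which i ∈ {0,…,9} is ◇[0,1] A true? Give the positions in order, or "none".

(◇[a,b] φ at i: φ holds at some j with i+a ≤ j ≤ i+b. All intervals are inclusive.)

Evaluate at each i in [0,9]:
  i=0: ✓ (witness j=0)
  i=1: ✓ (witness j=2)
  i=2: ✓ (witness j=2)
  i=3: ✓ (witness j=4)
  i=4: ✓ (witness j=4)
  i=5: ✓ (witness j=6)
  i=6: ✓ (witness j=6)
  i=7: ✓ (witness j=8)
  i=8: ✓ (witness j=8)
  i=9: ✗ (none in [9,10])

0, 1, 2, 3, 4, 5, 6, 7, 8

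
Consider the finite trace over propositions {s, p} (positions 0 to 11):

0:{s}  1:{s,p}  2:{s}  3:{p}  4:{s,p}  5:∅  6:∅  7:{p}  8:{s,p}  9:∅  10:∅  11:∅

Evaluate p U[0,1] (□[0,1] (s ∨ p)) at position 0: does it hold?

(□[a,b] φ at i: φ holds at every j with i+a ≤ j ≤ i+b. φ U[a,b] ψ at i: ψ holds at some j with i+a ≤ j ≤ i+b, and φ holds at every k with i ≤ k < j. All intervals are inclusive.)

Need some j in [0,1] with □[0,1] (s ∨ p), and p at every k in [0,j-1].
  j=0: □[0,1] (s ∨ p) holds; no prefix to check → satisfied.

Holds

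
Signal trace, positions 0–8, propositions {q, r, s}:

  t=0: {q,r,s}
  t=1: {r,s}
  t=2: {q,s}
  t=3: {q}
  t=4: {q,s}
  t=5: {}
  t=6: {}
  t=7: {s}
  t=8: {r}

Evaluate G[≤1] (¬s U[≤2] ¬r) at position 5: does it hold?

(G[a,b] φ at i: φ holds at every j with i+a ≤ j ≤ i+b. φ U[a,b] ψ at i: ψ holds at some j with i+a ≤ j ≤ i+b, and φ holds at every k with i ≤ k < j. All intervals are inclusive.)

True

Check (¬s U[≤2] ¬r) at every j in [5,6]:
  j=5: holds
  j=6: holds
All positions satisfy it → formula holds.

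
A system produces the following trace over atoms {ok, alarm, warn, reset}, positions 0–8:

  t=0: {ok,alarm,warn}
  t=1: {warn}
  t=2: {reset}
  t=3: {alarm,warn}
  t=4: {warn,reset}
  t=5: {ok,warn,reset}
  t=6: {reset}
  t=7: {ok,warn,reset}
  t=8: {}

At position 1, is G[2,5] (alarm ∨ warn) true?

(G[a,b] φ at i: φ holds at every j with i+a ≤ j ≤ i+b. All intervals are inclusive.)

Check (alarm ∨ warn) at every j in [3,6]:
  j=3: true
  j=4: true
  j=5: true
  j=6: false
Fails at j=6 → formula fails.

Does not hold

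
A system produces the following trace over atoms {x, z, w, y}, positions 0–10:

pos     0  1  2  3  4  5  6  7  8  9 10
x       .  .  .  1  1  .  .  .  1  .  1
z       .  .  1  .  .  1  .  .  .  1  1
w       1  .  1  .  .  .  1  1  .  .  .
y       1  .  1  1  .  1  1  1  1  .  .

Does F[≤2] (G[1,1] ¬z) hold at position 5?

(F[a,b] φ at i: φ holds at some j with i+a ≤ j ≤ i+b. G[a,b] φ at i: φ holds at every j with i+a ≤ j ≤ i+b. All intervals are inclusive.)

Check G[1,1] ¬z at each j in [5,7]:
  j=5: holds on [6,6]
  j=6: holds on [7,7]
  j=7: holds on [8,8]
Found at j=5 → formula holds.

True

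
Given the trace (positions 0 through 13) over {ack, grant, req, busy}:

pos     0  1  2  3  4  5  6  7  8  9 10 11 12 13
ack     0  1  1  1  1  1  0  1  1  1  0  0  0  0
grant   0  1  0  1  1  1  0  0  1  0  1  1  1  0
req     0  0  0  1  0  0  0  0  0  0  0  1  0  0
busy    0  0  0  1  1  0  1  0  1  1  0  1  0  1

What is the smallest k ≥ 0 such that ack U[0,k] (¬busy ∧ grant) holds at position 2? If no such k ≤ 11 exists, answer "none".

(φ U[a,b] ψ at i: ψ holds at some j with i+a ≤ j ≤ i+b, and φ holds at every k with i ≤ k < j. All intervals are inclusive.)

3

Need earliest j ≥ 2 with (¬busy ∧ grant), and ack at every k in [2,j-1].
  j=2: rhs fails.
  j=3: rhs fails.
  j=4: rhs fails.
  j=5: rhs holds; lhs holds on [2,4]. k = 3.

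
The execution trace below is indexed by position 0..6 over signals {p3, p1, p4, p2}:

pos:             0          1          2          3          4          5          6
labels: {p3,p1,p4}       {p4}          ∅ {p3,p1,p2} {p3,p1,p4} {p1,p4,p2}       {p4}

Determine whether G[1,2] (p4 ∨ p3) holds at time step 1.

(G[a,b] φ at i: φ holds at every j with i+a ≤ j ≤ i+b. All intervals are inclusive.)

False

Check (p4 ∨ p3) at every j in [2,3]:
  j=2: false
  j=3: true
Fails at j=2 → formula fails.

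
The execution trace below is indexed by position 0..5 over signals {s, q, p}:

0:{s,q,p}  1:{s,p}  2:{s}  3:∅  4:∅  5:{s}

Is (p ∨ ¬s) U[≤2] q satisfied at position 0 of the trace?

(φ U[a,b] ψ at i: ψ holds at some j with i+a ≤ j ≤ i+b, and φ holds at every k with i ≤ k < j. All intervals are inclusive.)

Need some j in [0,2] with q, and (p ∨ ¬s) at every k in [0,j-1].
  j=0: q holds; no prefix to check → satisfied.

True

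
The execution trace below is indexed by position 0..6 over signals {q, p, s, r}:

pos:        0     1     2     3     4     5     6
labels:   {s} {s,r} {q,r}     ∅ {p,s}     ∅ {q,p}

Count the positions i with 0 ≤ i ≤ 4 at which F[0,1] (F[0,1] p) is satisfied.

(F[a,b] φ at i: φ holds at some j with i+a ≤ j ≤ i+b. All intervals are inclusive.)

Evaluate at each i in [0,4]:
  i=0: ✗ (none in [0,1])
  i=1: ✗ (none in [1,2])
  i=2: ✓ (witness j=3)
  i=3: ✓ (witness j=3)
  i=4: ✓ (witness j=4)
Positions where it holds: {2, 3, 4} → 3.

3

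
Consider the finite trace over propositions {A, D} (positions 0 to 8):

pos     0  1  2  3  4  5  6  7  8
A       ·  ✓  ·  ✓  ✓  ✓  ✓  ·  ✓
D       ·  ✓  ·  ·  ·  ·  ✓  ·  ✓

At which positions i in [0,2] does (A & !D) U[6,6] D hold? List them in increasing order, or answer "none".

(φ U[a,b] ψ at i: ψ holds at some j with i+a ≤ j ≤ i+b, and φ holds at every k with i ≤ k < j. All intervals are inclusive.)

Evaluate at each i in [0,2]:
  i=0: ✗ (lhs fails at k=0 before rhs at j=6)
  i=1: ✗ (no rhs in [7,7])
  i=2: ✗ (lhs fails at k=2 before rhs at j=8)

none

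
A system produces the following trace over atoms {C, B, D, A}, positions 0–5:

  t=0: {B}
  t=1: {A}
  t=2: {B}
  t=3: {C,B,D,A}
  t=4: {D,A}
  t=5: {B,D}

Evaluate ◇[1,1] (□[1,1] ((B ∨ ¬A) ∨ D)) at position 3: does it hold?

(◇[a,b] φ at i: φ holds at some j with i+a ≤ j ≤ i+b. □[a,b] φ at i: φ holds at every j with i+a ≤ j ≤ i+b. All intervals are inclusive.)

True

Check □[1,1] ((B ∨ ¬A) ∨ D) at each j in [4,4]:
  j=4: holds on [5,5]
Found at j=4 → formula holds.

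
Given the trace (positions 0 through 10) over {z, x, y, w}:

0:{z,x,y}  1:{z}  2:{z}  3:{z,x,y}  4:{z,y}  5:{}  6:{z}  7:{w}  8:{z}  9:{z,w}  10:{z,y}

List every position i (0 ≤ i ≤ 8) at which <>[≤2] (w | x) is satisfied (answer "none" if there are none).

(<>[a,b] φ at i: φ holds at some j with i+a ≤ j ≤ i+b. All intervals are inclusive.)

Evaluate at each i in [0,8]:
  i=0: ✓ (witness j=0)
  i=1: ✓ (witness j=3)
  i=2: ✓ (witness j=3)
  i=3: ✓ (witness j=3)
  i=4: ✗ (none in [4,6])
  i=5: ✓ (witness j=7)
  i=6: ✓ (witness j=7)
  i=7: ✓ (witness j=7)
  i=8: ✓ (witness j=9)

0, 1, 2, 3, 5, 6, 7, 8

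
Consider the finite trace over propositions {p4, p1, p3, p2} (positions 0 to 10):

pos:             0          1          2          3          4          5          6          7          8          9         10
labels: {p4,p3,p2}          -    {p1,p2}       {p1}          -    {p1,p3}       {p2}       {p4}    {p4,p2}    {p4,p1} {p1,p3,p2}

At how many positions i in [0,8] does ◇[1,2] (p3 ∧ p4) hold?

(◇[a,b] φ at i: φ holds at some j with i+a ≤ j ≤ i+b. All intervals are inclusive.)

0

Evaluate at each i in [0,8]:
  i=0: ✗ (none in [1,2])
  i=1: ✗ (none in [2,3])
  i=2: ✗ (none in [3,4])
  i=3: ✗ (none in [4,5])
  i=4: ✗ (none in [5,6])
  i=5: ✗ (none in [6,7])
  i=6: ✗ (none in [7,8])
  i=7: ✗ (none in [8,9])
  i=8: ✗ (none in [9,10])
Positions where it holds: {} → 0.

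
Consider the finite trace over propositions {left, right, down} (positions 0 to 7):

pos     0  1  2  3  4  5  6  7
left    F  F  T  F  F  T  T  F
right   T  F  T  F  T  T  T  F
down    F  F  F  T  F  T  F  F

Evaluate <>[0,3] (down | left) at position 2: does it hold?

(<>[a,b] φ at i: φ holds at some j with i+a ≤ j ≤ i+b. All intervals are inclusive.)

Holds

Check (down | left) at each j in [2,5]:
  j=2: true
  j=3: true
  j=4: false
  j=5: true
Found at j=2 → formula holds.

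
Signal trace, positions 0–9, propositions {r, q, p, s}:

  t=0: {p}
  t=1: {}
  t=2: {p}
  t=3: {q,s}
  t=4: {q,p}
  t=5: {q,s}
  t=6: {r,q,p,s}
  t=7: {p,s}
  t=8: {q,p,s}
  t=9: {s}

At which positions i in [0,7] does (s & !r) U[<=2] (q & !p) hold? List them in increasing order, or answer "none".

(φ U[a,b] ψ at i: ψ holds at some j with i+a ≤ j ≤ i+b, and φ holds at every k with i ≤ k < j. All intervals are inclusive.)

Evaluate at each i in [0,7]:
  i=0: ✗ (no rhs in [0,2])
  i=1: ✗ (lhs fails at k=1 before rhs at j=3)
  i=2: ✗ (lhs fails at k=2 before rhs at j=3)
  i=3: ✓ (rhs at j=3)
  i=4: ✗ (lhs fails at k=4 before rhs at j=5)
  i=5: ✓ (rhs at j=5)
  i=6: ✗ (no rhs in [6,8])
  i=7: ✗ (no rhs in [7,9])

3, 5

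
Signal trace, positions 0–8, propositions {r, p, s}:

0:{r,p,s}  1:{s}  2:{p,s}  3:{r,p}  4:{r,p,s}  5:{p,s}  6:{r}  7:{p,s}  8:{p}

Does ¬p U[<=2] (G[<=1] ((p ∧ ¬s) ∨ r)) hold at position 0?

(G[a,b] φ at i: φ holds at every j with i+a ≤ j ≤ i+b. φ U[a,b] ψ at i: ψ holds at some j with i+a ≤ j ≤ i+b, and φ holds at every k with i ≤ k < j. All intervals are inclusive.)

No

Need some j in [0,2] with G[<=1] ((p ∧ ¬s) ∨ r), and ¬p at every k in [0,j-1].
  j=0: G[<=1] ((p ∧ ¬s) ∨ r) — fails at 1.
  j=1: G[<=1] ((p ∧ ¬s) ∨ r) — fails at 1.
  j=2: G[<=1] ((p ∧ ¬s) ∨ r) — fails at 2.
No j in the window works → until fails.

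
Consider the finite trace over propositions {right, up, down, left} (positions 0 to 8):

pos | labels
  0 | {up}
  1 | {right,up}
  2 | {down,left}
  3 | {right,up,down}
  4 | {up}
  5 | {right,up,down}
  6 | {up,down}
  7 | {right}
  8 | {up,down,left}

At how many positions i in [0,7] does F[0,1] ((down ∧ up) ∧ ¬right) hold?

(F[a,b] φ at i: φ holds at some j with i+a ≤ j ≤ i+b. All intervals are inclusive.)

Evaluate at each i in [0,7]:
  i=0: ✗ (none in [0,1])
  i=1: ✗ (none in [1,2])
  i=2: ✗ (none in [2,3])
  i=3: ✗ (none in [3,4])
  i=4: ✗ (none in [4,5])
  i=5: ✓ (witness j=6)
  i=6: ✓ (witness j=6)
  i=7: ✓ (witness j=8)
Positions where it holds: {5, 6, 7} → 3.

3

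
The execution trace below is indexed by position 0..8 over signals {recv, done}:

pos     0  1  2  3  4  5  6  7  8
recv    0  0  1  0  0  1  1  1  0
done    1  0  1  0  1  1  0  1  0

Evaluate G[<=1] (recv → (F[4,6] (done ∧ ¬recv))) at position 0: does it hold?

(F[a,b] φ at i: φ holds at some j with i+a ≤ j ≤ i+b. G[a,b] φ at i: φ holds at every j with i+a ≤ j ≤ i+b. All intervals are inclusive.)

Check (recv → (F[4,6] (done ∧ ¬recv))) at every j in [0,1]:
  j=0: antecedent false → ✓
  j=1: antecedent false → ✓
All positions satisfy it → formula holds.

Holds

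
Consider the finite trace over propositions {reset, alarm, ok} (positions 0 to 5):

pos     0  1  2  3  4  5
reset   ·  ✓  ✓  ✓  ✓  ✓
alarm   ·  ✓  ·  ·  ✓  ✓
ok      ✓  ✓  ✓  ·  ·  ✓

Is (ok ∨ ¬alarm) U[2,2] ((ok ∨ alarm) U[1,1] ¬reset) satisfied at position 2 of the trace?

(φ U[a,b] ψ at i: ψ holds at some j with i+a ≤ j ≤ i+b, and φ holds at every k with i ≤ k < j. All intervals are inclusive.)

False

Need some j in [4,4] with ((ok ∨ alarm) U[1,1] ¬reset), and (ok ∨ ¬alarm) at every k in [2,j-1].
  j=4: ((ok ∨ alarm) U[1,1] ¬reset) — fails.
No j in the window works → until fails.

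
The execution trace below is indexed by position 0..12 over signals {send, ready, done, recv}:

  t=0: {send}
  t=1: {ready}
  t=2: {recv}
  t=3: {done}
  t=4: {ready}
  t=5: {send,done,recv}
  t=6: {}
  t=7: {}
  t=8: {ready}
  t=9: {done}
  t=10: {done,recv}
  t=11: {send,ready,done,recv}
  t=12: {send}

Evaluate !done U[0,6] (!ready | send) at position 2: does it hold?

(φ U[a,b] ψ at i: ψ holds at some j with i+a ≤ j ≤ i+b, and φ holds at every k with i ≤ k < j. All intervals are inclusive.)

Holds

Need some j in [2,8] with (!ready | send), and !done at every k in [2,j-1].
  j=2: (!ready | send) holds; no prefix to check → satisfied.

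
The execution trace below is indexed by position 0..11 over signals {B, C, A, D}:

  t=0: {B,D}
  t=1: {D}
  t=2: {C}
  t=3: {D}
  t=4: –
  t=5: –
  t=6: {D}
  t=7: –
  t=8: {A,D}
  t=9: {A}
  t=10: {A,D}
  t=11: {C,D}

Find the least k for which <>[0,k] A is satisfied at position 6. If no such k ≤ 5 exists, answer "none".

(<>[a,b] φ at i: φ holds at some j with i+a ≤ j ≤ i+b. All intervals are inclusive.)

2

Scan j = 6,7,… for A:
  j=6: fails
  j=7: fails
  j=8: holds
First hit at j=8, so smallest k = 8-6 = 2.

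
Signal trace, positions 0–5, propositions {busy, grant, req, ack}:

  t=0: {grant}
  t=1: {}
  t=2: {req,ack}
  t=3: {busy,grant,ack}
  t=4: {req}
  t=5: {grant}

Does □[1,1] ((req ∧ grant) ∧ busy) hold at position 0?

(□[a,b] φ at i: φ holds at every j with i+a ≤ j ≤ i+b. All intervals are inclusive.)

No

Check ((req ∧ grant) ∧ busy) at every j in [1,1]:
  j=1: false
Fails at j=1 → formula fails.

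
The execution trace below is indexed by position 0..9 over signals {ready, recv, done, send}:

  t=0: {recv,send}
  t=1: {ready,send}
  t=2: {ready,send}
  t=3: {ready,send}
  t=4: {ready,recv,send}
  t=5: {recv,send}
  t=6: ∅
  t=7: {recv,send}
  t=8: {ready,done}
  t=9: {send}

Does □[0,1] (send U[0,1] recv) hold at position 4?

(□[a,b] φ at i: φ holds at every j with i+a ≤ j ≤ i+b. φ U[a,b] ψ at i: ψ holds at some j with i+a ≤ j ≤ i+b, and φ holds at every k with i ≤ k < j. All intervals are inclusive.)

Check (send U[0,1] recv) at every j in [4,5]:
  j=4: holds
  j=5: holds
All positions satisfy it → formula holds.

True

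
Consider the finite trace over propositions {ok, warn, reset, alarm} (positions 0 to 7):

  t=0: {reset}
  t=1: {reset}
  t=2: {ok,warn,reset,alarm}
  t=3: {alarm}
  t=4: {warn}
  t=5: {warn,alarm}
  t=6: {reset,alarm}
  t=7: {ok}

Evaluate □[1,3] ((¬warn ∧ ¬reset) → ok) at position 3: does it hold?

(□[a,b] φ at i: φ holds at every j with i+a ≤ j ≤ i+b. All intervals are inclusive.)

True

Check ((¬warn ∧ ¬reset) → ok) at every j in [4,6]:
  j=4: antecedent false → ✓
  j=5: antecedent false → ✓
  j=6: antecedent false → ✓
All positions satisfy it → formula holds.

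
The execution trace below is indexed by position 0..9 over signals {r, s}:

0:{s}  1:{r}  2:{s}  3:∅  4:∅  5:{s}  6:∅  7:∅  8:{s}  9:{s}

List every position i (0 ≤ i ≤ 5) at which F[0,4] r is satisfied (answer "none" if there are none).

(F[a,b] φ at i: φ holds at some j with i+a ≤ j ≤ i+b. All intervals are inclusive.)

0, 1

Evaluate at each i in [0,5]:
  i=0: ✓ (witness j=1)
  i=1: ✓ (witness j=1)
  i=2: ✗ (none in [2,6])
  i=3: ✗ (none in [3,7])
  i=4: ✗ (none in [4,8])
  i=5: ✗ (none in [5,9])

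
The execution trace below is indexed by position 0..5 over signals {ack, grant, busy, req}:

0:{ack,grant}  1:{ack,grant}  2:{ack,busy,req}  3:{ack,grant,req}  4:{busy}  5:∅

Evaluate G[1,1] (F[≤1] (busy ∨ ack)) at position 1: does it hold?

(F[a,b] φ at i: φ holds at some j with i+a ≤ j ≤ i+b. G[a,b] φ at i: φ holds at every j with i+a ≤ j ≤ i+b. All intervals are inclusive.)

Check F[≤1] (busy ∨ ack) at every j in [2,2]:
  j=2: holds (witness at 2)
All positions satisfy it → formula holds.

Holds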